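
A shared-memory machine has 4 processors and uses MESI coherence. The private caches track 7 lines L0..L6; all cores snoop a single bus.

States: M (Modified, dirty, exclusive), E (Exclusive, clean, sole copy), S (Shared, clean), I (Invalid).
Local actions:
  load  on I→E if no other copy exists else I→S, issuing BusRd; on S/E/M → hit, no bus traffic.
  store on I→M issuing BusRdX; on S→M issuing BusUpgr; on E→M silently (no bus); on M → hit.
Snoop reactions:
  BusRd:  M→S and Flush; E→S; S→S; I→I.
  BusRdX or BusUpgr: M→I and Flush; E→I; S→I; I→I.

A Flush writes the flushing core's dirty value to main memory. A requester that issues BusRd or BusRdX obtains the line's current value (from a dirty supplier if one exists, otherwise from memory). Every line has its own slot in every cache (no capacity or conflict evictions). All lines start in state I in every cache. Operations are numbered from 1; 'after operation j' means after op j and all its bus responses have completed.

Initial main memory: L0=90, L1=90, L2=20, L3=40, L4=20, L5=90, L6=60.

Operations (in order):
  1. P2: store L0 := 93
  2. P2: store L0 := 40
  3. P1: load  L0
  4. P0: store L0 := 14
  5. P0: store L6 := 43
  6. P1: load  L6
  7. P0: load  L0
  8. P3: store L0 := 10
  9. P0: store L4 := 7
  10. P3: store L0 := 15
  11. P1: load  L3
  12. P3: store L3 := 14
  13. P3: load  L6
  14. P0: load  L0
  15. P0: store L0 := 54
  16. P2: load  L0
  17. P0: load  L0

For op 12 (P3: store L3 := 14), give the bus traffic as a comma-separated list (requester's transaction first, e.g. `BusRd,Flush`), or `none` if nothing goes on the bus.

  op1 P2: store L0 := 93 → I/I/M/I on L0; bus BusRdX; mem=90
  op2 P2: store L0 := 40 → I/I/M/I on L0; bus (none); mem=90
  op3 P1: load  L0 → I/S/S/I on L0; bus BusRd Flush; mem=40
  op4 P0: store L0 := 14 → M/I/I/I on L0; bus BusRdX; mem=40
  op5 P0: store L6 := 43 → M/I/I/I on L6; bus BusRdX; mem=60
  op6 P1: load  L6 → S/S/I/I on L6; bus BusRd Flush; mem=43
  op7 P0: load  L0 → M/I/I/I on L0; bus (none); mem=40
  op8 P3: store L0 := 10 → I/I/I/M on L0; bus BusRdX Flush; mem=14
  op9 P0: store L4 := 7 → M/I/I/I on L4; bus BusRdX; mem=20
  op10 P3: store L0 := 15 → I/I/I/M on L0; bus (none); mem=14
  op11 P1: load  L3 → I/E/I/I on L3; bus BusRd; mem=40
  op12 P3: store L3 := 14 → I/I/I/M on L3; bus BusRdX; mem=40
  op13 P3: load  L6 → S/S/I/S on L6; bus BusRd; mem=43
  op14 P0: load  L0 → S/I/I/S on L0; bus BusRd Flush; mem=15
  op15 P0: store L0 := 54 → M/I/I/I on L0; bus BusUpgr; mem=15
  op16 P2: load  L0 → S/I/S/I on L0; bus BusRd Flush; mem=54
  op17 P0: load  L0 → S/I/S/I on L0; bus (none); mem=54

bus = BusRdX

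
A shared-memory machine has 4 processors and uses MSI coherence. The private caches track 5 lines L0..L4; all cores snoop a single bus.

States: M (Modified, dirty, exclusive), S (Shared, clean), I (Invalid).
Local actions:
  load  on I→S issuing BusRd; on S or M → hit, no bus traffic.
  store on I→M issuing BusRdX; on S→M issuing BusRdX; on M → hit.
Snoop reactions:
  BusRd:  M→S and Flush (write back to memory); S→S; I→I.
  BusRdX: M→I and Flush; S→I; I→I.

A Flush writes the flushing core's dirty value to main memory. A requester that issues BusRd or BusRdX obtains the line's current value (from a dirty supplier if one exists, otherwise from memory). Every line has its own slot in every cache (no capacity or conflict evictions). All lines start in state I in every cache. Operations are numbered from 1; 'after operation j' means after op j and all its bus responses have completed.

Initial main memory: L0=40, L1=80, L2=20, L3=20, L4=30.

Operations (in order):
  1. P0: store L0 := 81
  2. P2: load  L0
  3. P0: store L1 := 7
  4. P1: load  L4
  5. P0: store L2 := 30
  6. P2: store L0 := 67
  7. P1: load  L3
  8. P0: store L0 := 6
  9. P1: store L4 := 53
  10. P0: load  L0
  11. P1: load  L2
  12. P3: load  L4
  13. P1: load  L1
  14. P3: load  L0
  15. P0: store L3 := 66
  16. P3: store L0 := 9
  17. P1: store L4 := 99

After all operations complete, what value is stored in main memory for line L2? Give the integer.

memory[L2] = 30

1. P0: store L0 := 81  bus=[BusRdX]  L0: P0=M P1=I P2=I P3=I  mem[L0]=40
2. P2: load  L0  bus=[BusRd,Flush]  L0: P0=S P1=I P2=S P3=I  mem[L0]=81
3. P0: store L1 := 7  bus=[BusRdX]  L1: P0=M P1=I P2=I P3=I  mem[L1]=80
4. P1: load  L4  bus=[BusRd]  L4: P0=I P1=S P2=I P3=I  mem[L4]=30
5. P0: store L2 := 30  bus=[BusRdX]  L2: P0=M P1=I P2=I P3=I  mem[L2]=20
6. P2: store L0 := 67  bus=[BusRdX]  L0: P0=I P1=I P2=M P3=I  mem[L0]=81
7. P1: load  L3  bus=[BusRd]  L3: P0=I P1=S P2=I P3=I  mem[L3]=20
8. P0: store L0 := 6  bus=[BusRdX,Flush]  L0: P0=M P1=I P2=I P3=I  mem[L0]=67
9. P1: store L4 := 53  bus=[BusRdX]  L4: P0=I P1=M P2=I P3=I  mem[L4]=30
10. P0: load  L0  bus=[-]  L0: P0=M P1=I P2=I P3=I  mem[L0]=67
11. P1: load  L2  bus=[BusRd,Flush]  L2: P0=S P1=S P2=I P3=I  mem[L2]=30
12. P3: load  L4  bus=[BusRd,Flush]  L4: P0=I P1=S P2=I P3=S  mem[L4]=53
13. P1: load  L1  bus=[BusRd,Flush]  L1: P0=S P1=S P2=I P3=I  mem[L1]=7
14. P3: load  L0  bus=[BusRd,Flush]  L0: P0=S P1=I P2=I P3=S  mem[L0]=6
15. P0: store L3 := 66  bus=[BusRdX]  L3: P0=M P1=I P2=I P3=I  mem[L3]=20
16. P3: store L0 := 9  bus=[BusRdX]  L0: P0=I P1=I P2=I P3=M  mem[L0]=6
17. P1: store L4 := 99  bus=[BusRdX]  L4: P0=I P1=M P2=I P3=I  mem[L4]=53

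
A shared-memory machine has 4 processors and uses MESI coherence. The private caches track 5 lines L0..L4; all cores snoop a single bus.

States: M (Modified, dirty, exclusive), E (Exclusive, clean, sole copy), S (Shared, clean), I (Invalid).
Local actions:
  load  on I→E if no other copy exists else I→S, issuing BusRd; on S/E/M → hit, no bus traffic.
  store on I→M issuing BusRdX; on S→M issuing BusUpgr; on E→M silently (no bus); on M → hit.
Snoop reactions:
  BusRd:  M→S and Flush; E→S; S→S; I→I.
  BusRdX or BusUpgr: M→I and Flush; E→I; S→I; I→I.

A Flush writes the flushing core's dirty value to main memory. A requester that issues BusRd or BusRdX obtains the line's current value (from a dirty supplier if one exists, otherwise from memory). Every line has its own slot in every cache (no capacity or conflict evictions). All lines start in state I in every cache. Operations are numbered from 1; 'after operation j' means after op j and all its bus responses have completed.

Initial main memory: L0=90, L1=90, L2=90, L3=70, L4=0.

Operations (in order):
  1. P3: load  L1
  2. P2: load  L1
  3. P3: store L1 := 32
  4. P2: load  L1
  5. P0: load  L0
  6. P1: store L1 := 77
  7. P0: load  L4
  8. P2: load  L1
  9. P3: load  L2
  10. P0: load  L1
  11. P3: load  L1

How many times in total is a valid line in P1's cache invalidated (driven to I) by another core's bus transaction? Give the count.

step 1: P3: load  L1  ⟶  IIIE  (L1)  txn=BusRd  M[L1]=90
step 2: P2: load  L1  ⟶  IISS  (L1)  txn=BusRd  M[L1]=90
step 3: P3: store L1 := 32  ⟶  IIIM  (L1)  txn=BusUpgr  M[L1]=90
step 4: P2: load  L1  ⟶  IISS  (L1)  txn=BusRd+Flush  M[L1]=32
step 5: P0: load  L0  ⟶  EIII  (L0)  txn=BusRd  M[L0]=90
step 6: P1: store L1 := 77  ⟶  IMII  (L1)  txn=BusRdX  M[L1]=32
step 7: P0: load  L4  ⟶  EIII  (L4)  txn=BusRd  M[L4]=0
step 8: P2: load  L1  ⟶  ISSI  (L1)  txn=BusRd+Flush  M[L1]=77
step 9: P3: load  L2  ⟶  IIIE  (L2)  txn=BusRd  M[L2]=90
step 10: P0: load  L1  ⟶  SSSI  (L1)  txn=BusRd  M[L1]=77
step 11: P3: load  L1  ⟶  SSSS  (L1)  txn=BusRd  M[L1]=77

invalidations = 0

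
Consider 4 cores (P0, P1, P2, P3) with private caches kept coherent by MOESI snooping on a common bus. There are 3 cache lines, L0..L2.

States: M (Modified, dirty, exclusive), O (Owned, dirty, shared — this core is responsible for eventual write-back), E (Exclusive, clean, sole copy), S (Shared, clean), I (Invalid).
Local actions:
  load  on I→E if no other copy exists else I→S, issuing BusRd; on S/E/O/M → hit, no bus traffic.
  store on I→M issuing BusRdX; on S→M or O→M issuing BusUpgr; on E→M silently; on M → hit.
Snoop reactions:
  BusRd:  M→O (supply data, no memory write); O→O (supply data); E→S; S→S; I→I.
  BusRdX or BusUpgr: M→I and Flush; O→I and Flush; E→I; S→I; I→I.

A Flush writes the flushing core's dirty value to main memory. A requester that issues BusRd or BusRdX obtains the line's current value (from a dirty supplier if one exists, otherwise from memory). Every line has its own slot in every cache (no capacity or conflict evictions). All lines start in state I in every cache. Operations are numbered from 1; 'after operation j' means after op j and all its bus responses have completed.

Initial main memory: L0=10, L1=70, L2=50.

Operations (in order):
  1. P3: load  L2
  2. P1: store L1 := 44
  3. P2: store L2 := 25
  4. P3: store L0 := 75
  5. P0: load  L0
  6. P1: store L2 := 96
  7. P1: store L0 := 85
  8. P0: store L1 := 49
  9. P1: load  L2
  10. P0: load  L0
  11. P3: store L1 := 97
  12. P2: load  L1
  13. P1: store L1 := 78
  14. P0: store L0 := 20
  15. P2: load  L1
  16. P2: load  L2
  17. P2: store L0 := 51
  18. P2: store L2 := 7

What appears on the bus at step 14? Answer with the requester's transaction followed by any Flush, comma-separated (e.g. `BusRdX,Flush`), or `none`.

step 1: P3: load  L2  ⟶  IIIE  (L2)  txn=BusRd  M[L2]=50
step 2: P1: store L1 := 44  ⟶  IMII  (L1)  txn=BusRdX  M[L1]=70
step 3: P2: store L2 := 25  ⟶  IIMI  (L2)  txn=BusRdX  M[L2]=50
step 4: P3: store L0 := 75  ⟶  IIIM  (L0)  txn=BusRdX  M[L0]=10
step 5: P0: load  L0  ⟶  SIIO  (L0)  txn=BusRd  M[L0]=10
step 6: P1: store L2 := 96  ⟶  IMII  (L2)  txn=BusRdX+Flush  M[L2]=25
step 7: P1: store L0 := 85  ⟶  IMII  (L0)  txn=BusRdX+Flush  M[L0]=75
step 8: P0: store L1 := 49  ⟶  MIII  (L1)  txn=BusRdX+Flush  M[L1]=44
step 9: P1: load  L2  ⟶  IMII  (L2)  txn=∅  M[L2]=25
step 10: P0: load  L0  ⟶  SOII  (L0)  txn=BusRd  M[L0]=75
step 11: P3: store L1 := 97  ⟶  IIIM  (L1)  txn=BusRdX+Flush  M[L1]=49
step 12: P2: load  L1  ⟶  IISO  (L1)  txn=BusRd  M[L1]=49
step 13: P1: store L1 := 78  ⟶  IMII  (L1)  txn=BusRdX+Flush  M[L1]=97
step 14: P0: store L0 := 20  ⟶  MIII  (L0)  txn=BusUpgr+Flush  M[L0]=85
step 15: P2: load  L1  ⟶  IOSI  (L1)  txn=BusRd  M[L1]=97
step 16: P2: load  L2  ⟶  IOSI  (L2)  txn=BusRd  M[L2]=25
step 17: P2: store L0 := 51  ⟶  IIMI  (L0)  txn=BusRdX+Flush  M[L0]=20
step 18: P2: store L2 := 7  ⟶  IIMI  (L2)  txn=BusUpgr+Flush  M[L2]=96

bus = BusUpgr,Flush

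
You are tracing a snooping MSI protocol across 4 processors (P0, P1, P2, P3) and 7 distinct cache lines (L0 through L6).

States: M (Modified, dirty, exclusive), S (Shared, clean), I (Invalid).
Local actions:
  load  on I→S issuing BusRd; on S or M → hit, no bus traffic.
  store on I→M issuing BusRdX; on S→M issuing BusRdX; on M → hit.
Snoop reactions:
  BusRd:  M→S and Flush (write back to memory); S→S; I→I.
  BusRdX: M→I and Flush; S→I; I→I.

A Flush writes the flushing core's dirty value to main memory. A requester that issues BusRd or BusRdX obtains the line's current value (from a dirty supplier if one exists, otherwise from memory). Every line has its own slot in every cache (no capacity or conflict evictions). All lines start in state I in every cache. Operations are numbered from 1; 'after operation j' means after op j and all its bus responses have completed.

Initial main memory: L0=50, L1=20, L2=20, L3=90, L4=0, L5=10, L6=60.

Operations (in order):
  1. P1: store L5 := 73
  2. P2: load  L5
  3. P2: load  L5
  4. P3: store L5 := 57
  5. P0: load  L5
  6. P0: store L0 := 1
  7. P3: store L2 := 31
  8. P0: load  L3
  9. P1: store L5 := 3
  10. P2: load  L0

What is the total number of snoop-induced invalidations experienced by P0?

invalidations = 1

  op1 P1: store L5 := 73 → I/M/I/I on L5; bus BusRdX; mem=10
  op2 P2: load  L5 → I/S/S/I on L5; bus BusRd Flush; mem=73
  op3 P2: load  L5 → I/S/S/I on L5; bus (none); mem=73
  op4 P3: store L5 := 57 → I/I/I/M on L5; bus BusRdX; mem=73
  op5 P0: load  L5 → S/I/I/S on L5; bus BusRd Flush; mem=57
  op6 P0: store L0 := 1 → M/I/I/I on L0; bus BusRdX; mem=50
  op7 P3: store L2 := 31 → I/I/I/M on L2; bus BusRdX; mem=20
  op8 P0: load  L3 → S/I/I/I on L3; bus BusRd; mem=90
  op9 P1: store L5 := 3 → I/M/I/I on L5; bus BusRdX; mem=57
  op10 P2: load  L0 → S/I/S/I on L0; bus BusRd Flush; mem=1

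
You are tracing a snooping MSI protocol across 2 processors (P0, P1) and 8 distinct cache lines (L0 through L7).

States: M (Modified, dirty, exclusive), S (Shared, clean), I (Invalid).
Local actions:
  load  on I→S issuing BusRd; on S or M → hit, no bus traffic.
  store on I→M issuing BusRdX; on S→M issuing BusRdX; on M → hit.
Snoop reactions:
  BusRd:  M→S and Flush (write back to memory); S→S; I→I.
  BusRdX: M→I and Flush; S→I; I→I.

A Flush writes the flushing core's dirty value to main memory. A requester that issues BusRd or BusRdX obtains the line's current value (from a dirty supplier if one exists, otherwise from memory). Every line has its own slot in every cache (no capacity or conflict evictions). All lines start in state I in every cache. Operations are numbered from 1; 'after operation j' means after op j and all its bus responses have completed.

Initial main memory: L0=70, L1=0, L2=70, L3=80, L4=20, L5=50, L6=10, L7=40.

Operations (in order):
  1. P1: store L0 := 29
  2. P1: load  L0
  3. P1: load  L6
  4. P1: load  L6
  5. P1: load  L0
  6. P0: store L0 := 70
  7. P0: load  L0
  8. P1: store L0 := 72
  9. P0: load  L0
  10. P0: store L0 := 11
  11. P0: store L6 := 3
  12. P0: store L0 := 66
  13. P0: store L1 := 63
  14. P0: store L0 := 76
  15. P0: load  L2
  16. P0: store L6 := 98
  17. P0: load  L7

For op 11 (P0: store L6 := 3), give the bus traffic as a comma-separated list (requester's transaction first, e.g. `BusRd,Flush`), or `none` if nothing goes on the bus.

bus = BusRdX

step 1: P1: store L0 := 29  ⟶  IM  (L0)  txn=BusRdX  M[L0]=70
step 2: P1: load  L0  ⟶  IM  (L0)  txn=∅  M[L0]=70
step 3: P1: load  L6  ⟶  IS  (L6)  txn=BusRd  M[L6]=10
step 4: P1: load  L6  ⟶  IS  (L6)  txn=∅  M[L6]=10
step 5: P1: load  L0  ⟶  IM  (L0)  txn=∅  M[L0]=70
step 6: P0: store L0 := 70  ⟶  MI  (L0)  txn=BusRdX+Flush  M[L0]=29
step 7: P0: load  L0  ⟶  MI  (L0)  txn=∅  M[L0]=29
step 8: P1: store L0 := 72  ⟶  IM  (L0)  txn=BusRdX+Flush  M[L0]=70
step 9: P0: load  L0  ⟶  SS  (L0)  txn=BusRd+Flush  M[L0]=72
step 10: P0: store L0 := 11  ⟶  MI  (L0)  txn=BusRdX  M[L0]=72
step 11: P0: store L6 := 3  ⟶  MI  (L6)  txn=BusRdX  M[L6]=10
step 12: P0: store L0 := 66  ⟶  MI  (L0)  txn=∅  M[L0]=72
step 13: P0: store L1 := 63  ⟶  MI  (L1)  txn=BusRdX  M[L1]=0
step 14: P0: store L0 := 76  ⟶  MI  (L0)  txn=∅  M[L0]=72
step 15: P0: load  L2  ⟶  SI  (L2)  txn=BusRd  M[L2]=70
step 16: P0: store L6 := 98  ⟶  MI  (L6)  txn=∅  M[L6]=10
step 17: P0: load  L7  ⟶  SI  (L7)  txn=BusRd  M[L7]=40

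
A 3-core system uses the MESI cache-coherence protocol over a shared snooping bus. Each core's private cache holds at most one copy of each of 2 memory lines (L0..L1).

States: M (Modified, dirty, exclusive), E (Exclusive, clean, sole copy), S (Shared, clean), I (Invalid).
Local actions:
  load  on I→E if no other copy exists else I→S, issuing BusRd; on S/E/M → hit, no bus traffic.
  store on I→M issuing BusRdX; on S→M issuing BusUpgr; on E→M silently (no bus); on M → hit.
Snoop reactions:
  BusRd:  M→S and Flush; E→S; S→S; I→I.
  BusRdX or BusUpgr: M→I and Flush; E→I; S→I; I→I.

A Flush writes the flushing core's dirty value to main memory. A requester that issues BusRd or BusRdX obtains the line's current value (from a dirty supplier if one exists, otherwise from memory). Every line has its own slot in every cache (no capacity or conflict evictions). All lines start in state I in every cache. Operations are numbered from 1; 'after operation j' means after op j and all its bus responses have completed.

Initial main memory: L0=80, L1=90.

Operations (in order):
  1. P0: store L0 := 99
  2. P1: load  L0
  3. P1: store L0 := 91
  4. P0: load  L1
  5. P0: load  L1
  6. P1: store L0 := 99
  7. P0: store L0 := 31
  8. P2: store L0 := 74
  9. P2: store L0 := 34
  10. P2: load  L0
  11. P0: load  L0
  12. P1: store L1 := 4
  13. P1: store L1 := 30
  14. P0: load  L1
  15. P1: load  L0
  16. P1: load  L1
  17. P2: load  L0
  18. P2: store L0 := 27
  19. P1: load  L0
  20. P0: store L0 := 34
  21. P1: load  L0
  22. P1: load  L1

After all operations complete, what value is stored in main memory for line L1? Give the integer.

memory[L1] = 30

  op1 P0: store L0 := 99 → M/I/I on L0; bus BusRdX; mem=80
  op2 P1: load  L0 → S/S/I on L0; bus BusRd Flush; mem=99
  op3 P1: store L0 := 91 → I/M/I on L0; bus BusUpgr; mem=99
  op4 P0: load  L1 → E/I/I on L1; bus BusRd; mem=90
  op5 P0: load  L1 → E/I/I on L1; bus (none); mem=90
  op6 P1: store L0 := 99 → I/M/I on L0; bus (none); mem=99
  op7 P0: store L0 := 31 → M/I/I on L0; bus BusRdX Flush; mem=99
  op8 P2: store L0 := 74 → I/I/M on L0; bus BusRdX Flush; mem=31
  op9 P2: store L0 := 34 → I/I/M on L0; bus (none); mem=31
  op10 P2: load  L0 → I/I/M on L0; bus (none); mem=31
  op11 P0: load  L0 → S/I/S on L0; bus BusRd Flush; mem=34
  op12 P1: store L1 := 4 → I/M/I on L1; bus BusRdX; mem=90
  op13 P1: store L1 := 30 → I/M/I on L1; bus (none); mem=90
  op14 P0: load  L1 → S/S/I on L1; bus BusRd Flush; mem=30
  op15 P1: load  L0 → S/S/S on L0; bus BusRd; mem=34
  op16 P1: load  L1 → S/S/I on L1; bus (none); mem=30
  op17 P2: load  L0 → S/S/S on L0; bus (none); mem=34
  op18 P2: store L0 := 27 → I/I/M on L0; bus BusUpgr; mem=34
  op19 P1: load  L0 → I/S/S on L0; bus BusRd Flush; mem=27
  op20 P0: store L0 := 34 → M/I/I on L0; bus BusRdX; mem=27
  op21 P1: load  L0 → S/S/I on L0; bus BusRd Flush; mem=34
  op22 P1: load  L1 → S/S/I on L1; bus (none); mem=30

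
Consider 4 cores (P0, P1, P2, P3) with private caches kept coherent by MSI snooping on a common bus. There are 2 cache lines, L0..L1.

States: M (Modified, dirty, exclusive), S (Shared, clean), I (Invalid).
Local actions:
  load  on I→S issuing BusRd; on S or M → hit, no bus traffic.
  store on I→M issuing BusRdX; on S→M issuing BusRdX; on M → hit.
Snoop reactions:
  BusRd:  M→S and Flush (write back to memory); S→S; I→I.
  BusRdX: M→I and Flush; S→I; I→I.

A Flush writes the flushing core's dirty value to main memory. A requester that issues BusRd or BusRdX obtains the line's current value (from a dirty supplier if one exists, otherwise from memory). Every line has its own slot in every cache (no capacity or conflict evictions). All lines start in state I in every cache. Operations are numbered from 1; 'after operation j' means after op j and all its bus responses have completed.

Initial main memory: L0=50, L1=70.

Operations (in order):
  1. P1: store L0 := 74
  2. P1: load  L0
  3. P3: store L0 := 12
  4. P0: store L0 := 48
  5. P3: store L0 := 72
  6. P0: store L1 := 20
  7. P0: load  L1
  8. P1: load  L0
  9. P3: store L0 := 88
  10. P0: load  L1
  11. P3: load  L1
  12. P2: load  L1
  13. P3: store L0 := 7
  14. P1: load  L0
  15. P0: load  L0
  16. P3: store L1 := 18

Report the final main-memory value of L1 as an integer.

  op1 P1: store L0 := 74 → I/M/I/I on L0; bus BusRdX; mem=50
  op2 P1: load  L0 → I/M/I/I on L0; bus (none); mem=50
  op3 P3: store L0 := 12 → I/I/I/M on L0; bus BusRdX Flush; mem=74
  op4 P0: store L0 := 48 → M/I/I/I on L0; bus BusRdX Flush; mem=12
  op5 P3: store L0 := 72 → I/I/I/M on L0; bus BusRdX Flush; mem=48
  op6 P0: store L1 := 20 → M/I/I/I on L1; bus BusRdX; mem=70
  op7 P0: load  L1 → M/I/I/I on L1; bus (none); mem=70
  op8 P1: load  L0 → I/S/I/S on L0; bus BusRd Flush; mem=72
  op9 P3: store L0 := 88 → I/I/I/M on L0; bus BusRdX; mem=72
  op10 P0: load  L1 → M/I/I/I on L1; bus (none); mem=70
  op11 P3: load  L1 → S/I/I/S on L1; bus BusRd Flush; mem=20
  op12 P2: load  L1 → S/I/S/S on L1; bus BusRd; mem=20
  op13 P3: store L0 := 7 → I/I/I/M on L0; bus (none); mem=72
  op14 P1: load  L0 → I/S/I/S on L0; bus BusRd Flush; mem=7
  op15 P0: load  L0 → S/S/I/S on L0; bus BusRd; mem=7
  op16 P3: store L1 := 18 → I/I/I/M on L1; bus BusRdX; mem=20

memory[L1] = 20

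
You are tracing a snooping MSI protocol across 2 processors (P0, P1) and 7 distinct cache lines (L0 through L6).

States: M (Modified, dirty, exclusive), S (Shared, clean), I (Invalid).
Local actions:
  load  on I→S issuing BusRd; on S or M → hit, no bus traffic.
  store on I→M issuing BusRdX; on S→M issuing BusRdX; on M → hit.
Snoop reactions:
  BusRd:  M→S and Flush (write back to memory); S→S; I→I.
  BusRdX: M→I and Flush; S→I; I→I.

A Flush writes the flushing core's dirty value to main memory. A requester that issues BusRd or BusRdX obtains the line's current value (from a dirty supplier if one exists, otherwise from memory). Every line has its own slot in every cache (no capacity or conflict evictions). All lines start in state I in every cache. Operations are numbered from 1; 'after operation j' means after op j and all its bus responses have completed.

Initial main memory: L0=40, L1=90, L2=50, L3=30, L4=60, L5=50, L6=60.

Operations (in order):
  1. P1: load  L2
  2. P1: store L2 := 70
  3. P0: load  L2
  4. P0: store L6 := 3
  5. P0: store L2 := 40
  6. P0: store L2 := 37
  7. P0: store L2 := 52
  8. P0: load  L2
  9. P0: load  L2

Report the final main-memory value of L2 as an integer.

step 1: P1: load  L2  ⟶  IS  (L2)  txn=BusRd  M[L2]=50
step 2: P1: store L2 := 70  ⟶  IM  (L2)  txn=BusRdX  M[L2]=50
step 3: P0: load  L2  ⟶  SS  (L2)  txn=BusRd+Flush  M[L2]=70
step 4: P0: store L6 := 3  ⟶  MI  (L6)  txn=BusRdX  M[L6]=60
step 5: P0: store L2 := 40  ⟶  MI  (L2)  txn=BusRdX  M[L2]=70
step 6: P0: store L2 := 37  ⟶  MI  (L2)  txn=∅  M[L2]=70
step 7: P0: store L2 := 52  ⟶  MI  (L2)  txn=∅  M[L2]=70
step 8: P0: load  L2  ⟶  MI  (L2)  txn=∅  M[L2]=70
step 9: P0: load  L2  ⟶  MI  (L2)  txn=∅  M[L2]=70

memory[L2] = 70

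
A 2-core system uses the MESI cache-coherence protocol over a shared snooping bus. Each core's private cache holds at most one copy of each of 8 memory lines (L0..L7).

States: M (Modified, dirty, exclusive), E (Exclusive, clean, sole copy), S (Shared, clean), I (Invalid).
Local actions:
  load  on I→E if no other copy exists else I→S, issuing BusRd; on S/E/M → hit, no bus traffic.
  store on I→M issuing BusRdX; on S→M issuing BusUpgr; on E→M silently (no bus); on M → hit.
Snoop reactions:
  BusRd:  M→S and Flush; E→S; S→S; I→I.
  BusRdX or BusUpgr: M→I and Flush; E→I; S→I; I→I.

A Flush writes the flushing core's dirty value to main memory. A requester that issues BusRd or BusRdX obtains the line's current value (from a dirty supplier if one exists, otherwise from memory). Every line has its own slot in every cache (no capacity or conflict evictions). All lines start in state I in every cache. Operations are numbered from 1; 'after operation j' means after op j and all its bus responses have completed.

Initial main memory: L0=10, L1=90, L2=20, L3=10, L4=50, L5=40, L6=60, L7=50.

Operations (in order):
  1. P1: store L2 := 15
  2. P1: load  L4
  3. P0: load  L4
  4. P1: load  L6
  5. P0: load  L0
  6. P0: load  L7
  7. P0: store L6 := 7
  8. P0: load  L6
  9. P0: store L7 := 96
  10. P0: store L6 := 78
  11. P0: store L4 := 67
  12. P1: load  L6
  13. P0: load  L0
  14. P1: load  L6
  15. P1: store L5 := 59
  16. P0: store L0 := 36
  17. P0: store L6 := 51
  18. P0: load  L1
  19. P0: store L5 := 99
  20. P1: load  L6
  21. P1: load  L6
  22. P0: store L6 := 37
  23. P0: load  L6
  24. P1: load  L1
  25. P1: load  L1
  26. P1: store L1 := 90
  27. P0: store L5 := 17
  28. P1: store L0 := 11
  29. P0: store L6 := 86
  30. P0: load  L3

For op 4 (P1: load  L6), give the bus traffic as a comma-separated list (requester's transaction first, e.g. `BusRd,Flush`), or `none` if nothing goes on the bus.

  op1 P1: store L2 := 15 → I/M on L2; bus BusRdX; mem=20
  op2 P1: load  L4 → I/E on L4; bus BusRd; mem=50
  op3 P0: load  L4 → S/S on L4; bus BusRd; mem=50
  op4 P1: load  L6 → I/E on L6; bus BusRd; mem=60
  op5 P0: load  L0 → E/I on L0; bus BusRd; mem=10
  op6 P0: load  L7 → E/I on L7; bus BusRd; mem=50
  op7 P0: store L6 := 7 → M/I on L6; bus BusRdX; mem=60
  op8 P0: load  L6 → M/I on L6; bus (none); mem=60
  op9 P0: store L7 := 96 → M/I on L7; bus (none); mem=50
  op10 P0: store L6 := 78 → M/I on L6; bus (none); mem=60
  op11 P0: store L4 := 67 → M/I on L4; bus BusUpgr; mem=50
  op12 P1: load  L6 → S/S on L6; bus BusRd Flush; mem=78
  op13 P0: load  L0 → E/I on L0; bus (none); mem=10
  op14 P1: load  L6 → S/S on L6; bus (none); mem=78
  op15 P1: store L5 := 59 → I/M on L5; bus BusRdX; mem=40
  op16 P0: store L0 := 36 → M/I on L0; bus (none); mem=10
  op17 P0: store L6 := 51 → M/I on L6; bus BusUpgr; mem=78
  op18 P0: load  L1 → E/I on L1; bus BusRd; mem=90
  op19 P0: store L5 := 99 → M/I on L5; bus BusRdX Flush; mem=59
  op20 P1: load  L6 → S/S on L6; bus BusRd Flush; mem=51
  op21 P1: load  L6 → S/S on L6; bus (none); mem=51
  op22 P0: store L6 := 37 → M/I on L6; bus BusUpgr; mem=51
  op23 P0: load  L6 → M/I on L6; bus (none); mem=51
  op24 P1: load  L1 → S/S on L1; bus BusRd; mem=90
  op25 P1: load  L1 → S/S on L1; bus (none); mem=90
  op26 P1: store L1 := 90 → I/M on L1; bus BusUpgr; mem=90
  op27 P0: store L5 := 17 → M/I on L5; bus (none); mem=59
  op28 P1: store L0 := 11 → I/M on L0; bus BusRdX Flush; mem=36
  op29 P0: store L6 := 86 → M/I on L6; bus (none); mem=51
  op30 P0: load  L3 → E/I on L3; bus BusRd; mem=10

bus = BusRd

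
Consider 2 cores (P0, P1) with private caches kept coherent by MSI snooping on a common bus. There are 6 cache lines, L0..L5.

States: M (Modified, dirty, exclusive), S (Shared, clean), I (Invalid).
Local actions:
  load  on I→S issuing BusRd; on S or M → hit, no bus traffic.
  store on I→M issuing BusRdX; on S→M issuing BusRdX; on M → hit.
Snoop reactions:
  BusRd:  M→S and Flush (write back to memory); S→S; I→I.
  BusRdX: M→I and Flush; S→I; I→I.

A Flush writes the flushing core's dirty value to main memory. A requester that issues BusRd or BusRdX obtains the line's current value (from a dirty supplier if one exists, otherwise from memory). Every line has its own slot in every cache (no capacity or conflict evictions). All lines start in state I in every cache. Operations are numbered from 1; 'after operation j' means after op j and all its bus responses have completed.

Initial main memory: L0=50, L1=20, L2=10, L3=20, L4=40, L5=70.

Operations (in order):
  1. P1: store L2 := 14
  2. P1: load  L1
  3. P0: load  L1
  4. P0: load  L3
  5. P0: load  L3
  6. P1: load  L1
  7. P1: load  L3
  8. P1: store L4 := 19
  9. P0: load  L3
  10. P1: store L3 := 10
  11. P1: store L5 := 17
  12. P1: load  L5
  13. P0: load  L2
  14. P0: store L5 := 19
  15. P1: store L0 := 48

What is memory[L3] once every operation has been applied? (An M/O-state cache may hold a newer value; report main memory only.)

1. P1: store L2 := 14  bus=[BusRdX]  L2: P0=I P1=M  mem[L2]=10
2. P1: load  L1  bus=[BusRd]  L1: P0=I P1=S  mem[L1]=20
3. P0: load  L1  bus=[BusRd]  L1: P0=S P1=S  mem[L1]=20
4. P0: load  L3  bus=[BusRd]  L3: P0=S P1=I  mem[L3]=20
5. P0: load  L3  bus=[-]  L3: P0=S P1=I  mem[L3]=20
6. P1: load  L1  bus=[-]  L1: P0=S P1=S  mem[L1]=20
7. P1: load  L3  bus=[BusRd]  L3: P0=S P1=S  mem[L3]=20
8. P1: store L4 := 19  bus=[BusRdX]  L4: P0=I P1=M  mem[L4]=40
9. P0: load  L3  bus=[-]  L3: P0=S P1=S  mem[L3]=20
10. P1: store L3 := 10  bus=[BusRdX]  L3: P0=I P1=M  mem[L3]=20
11. P1: store L5 := 17  bus=[BusRdX]  L5: P0=I P1=M  mem[L5]=70
12. P1: load  L5  bus=[-]  L5: P0=I P1=M  mem[L5]=70
13. P0: load  L2  bus=[BusRd,Flush]  L2: P0=S P1=S  mem[L2]=14
14. P0: store L5 := 19  bus=[BusRdX,Flush]  L5: P0=M P1=I  mem[L5]=17
15. P1: store L0 := 48  bus=[BusRdX]  L0: P0=I P1=M  mem[L0]=50

memory[L3] = 20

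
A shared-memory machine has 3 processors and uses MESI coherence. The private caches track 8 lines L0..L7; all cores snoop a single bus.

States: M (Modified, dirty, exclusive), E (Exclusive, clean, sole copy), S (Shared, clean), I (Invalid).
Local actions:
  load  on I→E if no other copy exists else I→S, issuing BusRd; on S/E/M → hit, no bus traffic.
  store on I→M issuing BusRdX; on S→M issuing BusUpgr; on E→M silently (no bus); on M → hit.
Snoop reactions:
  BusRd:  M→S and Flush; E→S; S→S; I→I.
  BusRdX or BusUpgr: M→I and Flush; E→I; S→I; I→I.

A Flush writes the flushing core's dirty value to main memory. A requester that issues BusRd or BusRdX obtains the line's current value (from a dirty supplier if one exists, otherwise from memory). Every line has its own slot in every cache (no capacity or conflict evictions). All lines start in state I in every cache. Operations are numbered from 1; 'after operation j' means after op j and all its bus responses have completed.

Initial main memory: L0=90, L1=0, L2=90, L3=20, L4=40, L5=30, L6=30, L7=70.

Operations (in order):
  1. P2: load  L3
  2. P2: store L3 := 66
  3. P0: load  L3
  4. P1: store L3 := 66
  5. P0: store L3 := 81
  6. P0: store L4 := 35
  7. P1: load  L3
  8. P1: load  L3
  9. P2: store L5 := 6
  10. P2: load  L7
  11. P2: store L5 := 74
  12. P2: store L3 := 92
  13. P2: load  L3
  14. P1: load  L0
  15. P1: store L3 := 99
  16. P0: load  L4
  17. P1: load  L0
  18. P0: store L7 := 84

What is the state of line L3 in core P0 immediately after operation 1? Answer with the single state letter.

  op1 P2: load  L3 → I/I/E on L3; bus BusRd; mem=20
  op2 P2: store L3 := 66 → I/I/M on L3; bus (none); mem=20
  op3 P0: load  L3 → S/I/S on L3; bus BusRd Flush; mem=66
  op4 P1: store L3 := 66 → I/M/I on L3; bus BusRdX; mem=66
  op5 P0: store L3 := 81 → M/I/I on L3; bus BusRdX Flush; mem=66
  op6 P0: store L4 := 35 → M/I/I on L4; bus BusRdX; mem=40
  op7 P1: load  L3 → S/S/I on L3; bus BusRd Flush; mem=81
  op8 P1: load  L3 → S/S/I on L3; bus (none); mem=81
  op9 P2: store L5 := 6 → I/I/M on L5; bus BusRdX; mem=30
  op10 P2: load  L7 → I/I/E on L7; bus BusRd; mem=70
  op11 P2: store L5 := 74 → I/I/M on L5; bus (none); mem=30
  op12 P2: store L3 := 92 → I/I/M on L3; bus BusRdX; mem=81
  op13 P2: load  L3 → I/I/M on L3; bus (none); mem=81
  op14 P1: load  L0 → I/E/I on L0; bus BusRd; mem=90
  op15 P1: store L3 := 99 → I/M/I on L3; bus BusRdX Flush; mem=92
  op16 P0: load  L4 → M/I/I on L4; bus (none); mem=40
  op17 P1: load  L0 → I/E/I on L0; bus (none); mem=90
  op18 P0: store L7 := 84 → M/I/I on L7; bus BusRdX; mem=70

state = I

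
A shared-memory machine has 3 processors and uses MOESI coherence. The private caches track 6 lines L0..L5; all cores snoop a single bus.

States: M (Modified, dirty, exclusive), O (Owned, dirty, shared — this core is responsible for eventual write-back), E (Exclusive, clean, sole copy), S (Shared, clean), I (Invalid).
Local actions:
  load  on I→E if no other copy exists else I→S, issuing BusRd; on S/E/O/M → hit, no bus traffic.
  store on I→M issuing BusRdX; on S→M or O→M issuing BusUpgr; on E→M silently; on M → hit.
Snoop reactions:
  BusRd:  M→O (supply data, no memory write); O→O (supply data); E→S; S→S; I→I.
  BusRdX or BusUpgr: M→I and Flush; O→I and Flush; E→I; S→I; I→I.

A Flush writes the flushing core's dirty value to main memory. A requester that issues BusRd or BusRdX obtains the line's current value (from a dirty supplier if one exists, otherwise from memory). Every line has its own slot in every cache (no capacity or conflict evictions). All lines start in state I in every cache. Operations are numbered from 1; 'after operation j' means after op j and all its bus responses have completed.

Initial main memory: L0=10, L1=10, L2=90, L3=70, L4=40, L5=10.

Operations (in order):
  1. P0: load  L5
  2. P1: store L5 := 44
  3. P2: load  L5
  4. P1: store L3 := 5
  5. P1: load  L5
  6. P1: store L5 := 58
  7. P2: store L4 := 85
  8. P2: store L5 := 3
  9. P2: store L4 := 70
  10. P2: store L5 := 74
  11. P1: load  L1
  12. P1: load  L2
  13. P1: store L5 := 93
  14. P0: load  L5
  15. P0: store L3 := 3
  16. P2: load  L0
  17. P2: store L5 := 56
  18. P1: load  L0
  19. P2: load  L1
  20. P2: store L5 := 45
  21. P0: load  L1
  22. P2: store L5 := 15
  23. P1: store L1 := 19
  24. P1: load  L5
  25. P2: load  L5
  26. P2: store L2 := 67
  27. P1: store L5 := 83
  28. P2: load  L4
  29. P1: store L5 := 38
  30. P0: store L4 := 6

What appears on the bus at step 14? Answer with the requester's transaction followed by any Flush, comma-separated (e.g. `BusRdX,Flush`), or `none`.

bus = BusRd

[1] P0: load  L5 | P0:E(10), P1:I, P2:I | bus: BusRd
[2] P1: store L5 := 44 | P0:I, P1:M(44), P2:I | bus: BusRdX
[3] P2: load  L5 | P0:I, P1:O(44), P2:S(44) | bus: BusRd
[4] P1: store L3 := 5 | P0:I, P1:M(5), P2:I | bus: BusRdX
[5] P1: load  L5 | P0:I, P1:O(44), P2:S(44) | bus: none
[6] P1: store L5 := 58 | P0:I, P1:M(58), P2:I | bus: BusUpgr
[7] P2: store L4 := 85 | P0:I, P1:I, P2:M(85) | bus: BusRdX
[8] P2: store L5 := 3 | P0:I, P1:I, P2:M(3) | bus: BusRdX,Flush
[9] P2: store L4 := 70 | P0:I, P1:I, P2:M(70) | bus: none
[10] P2: store L5 := 74 | P0:I, P1:I, P2:M(74) | bus: none
[11] P1: load  L1 | P0:I, P1:E(10), P2:I | bus: BusRd
[12] P1: load  L2 | P0:I, P1:E(90), P2:I | bus: BusRd
[13] P1: store L5 := 93 | P0:I, P1:M(93), P2:I | bus: BusRdX,Flush
[14] P0: load  L5 | P0:S(93), P1:O(93), P2:I | bus: BusRd
[15] P0: store L3 := 3 | P0:M(3), P1:I, P2:I | bus: BusRdX,Flush
[16] P2: load  L0 | P0:I, P1:I, P2:E(10) | bus: BusRd
[17] P2: store L5 := 56 | P0:I, P1:I, P2:M(56) | bus: BusRdX,Flush
[18] P1: load  L0 | P0:I, P1:S(10), P2:S(10) | bus: BusRd
[19] P2: load  L1 | P0:I, P1:S(10), P2:S(10) | bus: BusRd
[20] P2: store L5 := 45 | P0:I, P1:I, P2:M(45) | bus: none
[21] P0: load  L1 | P0:S(10), P1:S(10), P2:S(10) | bus: BusRd
[22] P2: store L5 := 15 | P0:I, P1:I, P2:M(15) | bus: none
[23] P1: store L1 := 19 | P0:I, P1:M(19), P2:I | bus: BusUpgr
[24] P1: load  L5 | P0:I, P1:S(15), P2:O(15) | bus: BusRd
[25] P2: load  L5 | P0:I, P1:S(15), P2:O(15) | bus: none
[26] P2: store L2 := 67 | P0:I, P1:I, P2:M(67) | bus: BusRdX
[27] P1: store L5 := 83 | P0:I, P1:M(83), P2:I | bus: BusUpgr,Flush
[28] P2: load  L4 | P0:I, P1:I, P2:M(70) | bus: none
[29] P1: store L5 := 38 | P0:I, P1:M(38), P2:I | bus: none
[30] P0: store L4 := 6 | P0:M(6), P1:I, P2:I | bus: BusRdX,Flush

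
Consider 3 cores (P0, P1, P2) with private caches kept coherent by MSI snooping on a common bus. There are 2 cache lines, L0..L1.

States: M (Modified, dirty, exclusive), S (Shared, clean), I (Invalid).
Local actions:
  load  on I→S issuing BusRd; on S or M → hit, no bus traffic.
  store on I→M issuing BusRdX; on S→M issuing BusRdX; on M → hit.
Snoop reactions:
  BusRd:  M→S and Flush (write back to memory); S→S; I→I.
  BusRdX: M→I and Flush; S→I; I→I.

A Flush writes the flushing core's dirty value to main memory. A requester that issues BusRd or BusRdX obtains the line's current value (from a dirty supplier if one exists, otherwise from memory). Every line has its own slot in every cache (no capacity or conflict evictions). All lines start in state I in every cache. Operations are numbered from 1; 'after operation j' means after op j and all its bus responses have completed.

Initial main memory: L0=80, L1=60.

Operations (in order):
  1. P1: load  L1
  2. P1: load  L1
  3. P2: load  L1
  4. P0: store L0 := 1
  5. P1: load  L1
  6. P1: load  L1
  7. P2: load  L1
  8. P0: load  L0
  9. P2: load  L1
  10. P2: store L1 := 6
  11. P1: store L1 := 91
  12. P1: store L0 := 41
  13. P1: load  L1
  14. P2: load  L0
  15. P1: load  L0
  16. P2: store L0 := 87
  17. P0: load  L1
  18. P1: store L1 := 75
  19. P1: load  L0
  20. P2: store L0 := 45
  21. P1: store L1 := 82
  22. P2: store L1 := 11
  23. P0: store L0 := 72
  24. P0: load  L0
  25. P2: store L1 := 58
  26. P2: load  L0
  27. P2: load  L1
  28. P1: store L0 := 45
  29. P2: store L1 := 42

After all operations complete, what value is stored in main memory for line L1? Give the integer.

[1] P1: load  L1 | P0:I, P1:S(60), P2:I | bus: BusRd
[2] P1: load  L1 | P0:I, P1:S(60), P2:I | bus: none
[3] P2: load  L1 | P0:I, P1:S(60), P2:S(60) | bus: BusRd
[4] P0: store L0 := 1 | P0:M(1), P1:I, P2:I | bus: BusRdX
[5] P1: load  L1 | P0:I, P1:S(60), P2:S(60) | bus: none
[6] P1: load  L1 | P0:I, P1:S(60), P2:S(60) | bus: none
[7] P2: load  L1 | P0:I, P1:S(60), P2:S(60) | bus: none
[8] P0: load  L0 | P0:M(1), P1:I, P2:I | bus: none
[9] P2: load  L1 | P0:I, P1:S(60), P2:S(60) | bus: none
[10] P2: store L1 := 6 | P0:I, P1:I, P2:M(6) | bus: BusRdX
[11] P1: store L1 := 91 | P0:I, P1:M(91), P2:I | bus: BusRdX,Flush
[12] P1: store L0 := 41 | P0:I, P1:M(41), P2:I | bus: BusRdX,Flush
[13] P1: load  L1 | P0:I, P1:M(91), P2:I | bus: none
[14] P2: load  L0 | P0:I, P1:S(41), P2:S(41) | bus: BusRd,Flush
[15] P1: load  L0 | P0:I, P1:S(41), P2:S(41) | bus: none
[16] P2: store L0 := 87 | P0:I, P1:I, P2:M(87) | bus: BusRdX
[17] P0: load  L1 | P0:S(91), P1:S(91), P2:I | bus: BusRd,Flush
[18] P1: store L1 := 75 | P0:I, P1:M(75), P2:I | bus: BusRdX
[19] P1: load  L0 | P0:I, P1:S(87), P2:S(87) | bus: BusRd,Flush
[20] P2: store L0 := 45 | P0:I, P1:I, P2:M(45) | bus: BusRdX
[21] P1: store L1 := 82 | P0:I, P1:M(82), P2:I | bus: none
[22] P2: store L1 := 11 | P0:I, P1:I, P2:M(11) | bus: BusRdX,Flush
[23] P0: store L0 := 72 | P0:M(72), P1:I, P2:I | bus: BusRdX,Flush
[24] P0: load  L0 | P0:M(72), P1:I, P2:I | bus: none
[25] P2: store L1 := 58 | P0:I, P1:I, P2:M(58) | bus: none
[26] P2: load  L0 | P0:S(72), P1:I, P2:S(72) | bus: BusRd,Flush
[27] P2: load  L1 | P0:I, P1:I, P2:M(58) | bus: none
[28] P1: store L0 := 45 | P0:I, P1:M(45), P2:I | bus: BusRdX
[29] P2: store L1 := 42 | P0:I, P1:I, P2:M(42) | bus: none

memory[L1] = 82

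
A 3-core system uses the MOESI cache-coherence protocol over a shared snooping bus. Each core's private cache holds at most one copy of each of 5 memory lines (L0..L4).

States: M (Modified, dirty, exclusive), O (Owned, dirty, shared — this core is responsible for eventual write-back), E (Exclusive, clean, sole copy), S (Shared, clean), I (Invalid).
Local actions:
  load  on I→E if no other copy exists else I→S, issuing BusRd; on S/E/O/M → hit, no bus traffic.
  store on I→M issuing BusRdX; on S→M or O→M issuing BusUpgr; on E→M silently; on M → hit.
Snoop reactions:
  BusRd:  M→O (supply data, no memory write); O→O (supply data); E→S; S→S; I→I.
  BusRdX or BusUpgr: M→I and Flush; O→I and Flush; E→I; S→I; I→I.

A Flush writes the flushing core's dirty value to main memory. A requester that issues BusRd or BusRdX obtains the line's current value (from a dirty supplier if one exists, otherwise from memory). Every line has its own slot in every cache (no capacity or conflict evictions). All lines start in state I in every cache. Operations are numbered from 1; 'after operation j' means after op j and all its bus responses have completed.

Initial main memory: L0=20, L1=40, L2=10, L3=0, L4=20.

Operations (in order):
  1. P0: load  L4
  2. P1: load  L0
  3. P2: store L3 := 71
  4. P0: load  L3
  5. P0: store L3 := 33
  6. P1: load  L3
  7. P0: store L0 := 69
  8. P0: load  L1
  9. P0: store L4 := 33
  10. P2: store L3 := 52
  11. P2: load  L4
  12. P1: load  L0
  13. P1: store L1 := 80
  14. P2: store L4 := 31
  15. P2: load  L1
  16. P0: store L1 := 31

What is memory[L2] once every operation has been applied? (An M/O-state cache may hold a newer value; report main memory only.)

  op1 P0: load  L4 → E/I/I on L4; bus BusRd; mem=20
  op2 P1: load  L0 → I/E/I on L0; bus BusRd; mem=20
  op3 P2: store L3 := 71 → I/I/M on L3; bus BusRdX; mem=0
  op4 P0: load  L3 → S/I/O on L3; bus BusRd; mem=0
  op5 P0: store L3 := 33 → M/I/I on L3; bus BusUpgr Flush; mem=71
  op6 P1: load  L3 → O/S/I on L3; bus BusRd; mem=71
  op7 P0: store L0 := 69 → M/I/I on L0; bus BusRdX; mem=20
  op8 P0: load  L1 → E/I/I on L1; bus BusRd; mem=40
  op9 P0: store L4 := 33 → M/I/I on L4; bus (none); mem=20
  op10 P2: store L3 := 52 → I/I/M on L3; bus BusRdX Flush; mem=33
  op11 P2: load  L4 → O/I/S on L4; bus BusRd; mem=20
  op12 P1: load  L0 → O/S/I on L0; bus BusRd; mem=20
  op13 P1: store L1 := 80 → I/M/I on L1; bus BusRdX; mem=40
  op14 P2: store L4 := 31 → I/I/M on L4; bus BusUpgr Flush; mem=33
  op15 P2: load  L1 → I/O/S on L1; bus BusRd; mem=40
  op16 P0: store L1 := 31 → M/I/I on L1; bus BusRdX Flush; mem=80

memory[L2] = 10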